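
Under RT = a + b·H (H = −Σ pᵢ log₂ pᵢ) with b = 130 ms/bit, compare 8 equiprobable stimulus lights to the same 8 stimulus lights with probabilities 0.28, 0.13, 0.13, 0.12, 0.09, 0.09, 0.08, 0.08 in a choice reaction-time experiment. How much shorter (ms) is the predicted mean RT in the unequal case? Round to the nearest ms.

19 ms

The RT saving is b·ΔH. Equiprobable H₀ = log₂(8) = 3.0000 bits; with the given probabilities H = 2.8549 bits.
b·(H₀ − H) = 130 × (3.0000 − 2.8549) = 18.86 ms.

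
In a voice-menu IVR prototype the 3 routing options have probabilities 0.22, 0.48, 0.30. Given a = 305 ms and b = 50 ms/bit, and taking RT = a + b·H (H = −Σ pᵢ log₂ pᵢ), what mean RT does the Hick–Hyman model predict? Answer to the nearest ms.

380 ms

H = 0.22·log₂(1/0.22) + 0.48·log₂(1/0.48) + 0.30·log₂(1/0.30) = 1.5099 bits.
RT = 305 + 50 × 1.5099 = 380.50 ms.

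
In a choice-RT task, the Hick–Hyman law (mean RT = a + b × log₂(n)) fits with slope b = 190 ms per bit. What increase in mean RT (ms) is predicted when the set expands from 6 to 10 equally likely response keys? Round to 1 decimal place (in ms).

Only the slope matters, since a is common to both: ΔRT = b·log₂(n₂/n₁).
log₂(10) − log₂(6) = 3.3219 − 2.5850 = 0.7370.
ΔRT = 190 × 0.7370 = 140.023 ms.

140.0 ms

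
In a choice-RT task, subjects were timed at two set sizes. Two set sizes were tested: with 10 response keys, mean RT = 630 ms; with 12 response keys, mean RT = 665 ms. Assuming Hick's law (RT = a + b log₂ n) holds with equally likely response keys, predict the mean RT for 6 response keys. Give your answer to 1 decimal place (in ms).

Fit slope and intercept:
  b = (665 − 630) / (log₂ 12 − log₂ 10) = 35 / (3.5850 − 3.3219) = 133.062 ms/bit
  a = 630 − 133.062 × 3.3219 = 187.976 ms
Then RT(6) = 187.976 + 133.062 × log₂ 6 = 187.976 + 133.062 × 2.5850 ≈ 531.938 ms.

531.9 ms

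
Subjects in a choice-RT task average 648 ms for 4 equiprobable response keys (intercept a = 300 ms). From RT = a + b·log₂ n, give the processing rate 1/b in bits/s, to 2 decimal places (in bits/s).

Choice component = 648 − 300 = 348 ms over log₂(4) = 2 bits.
b = 348 / 2 = 174.000 ms/bit, so 1/b = 5.747 bits/s.

5.75 bits/s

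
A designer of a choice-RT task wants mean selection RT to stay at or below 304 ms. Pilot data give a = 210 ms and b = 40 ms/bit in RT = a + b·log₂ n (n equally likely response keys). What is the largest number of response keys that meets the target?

5

Set 210 + 40·log₂ n ≤ 304 → log₂ n ≤ (304 − 210)/40 = 2.3500.
So n ≤ 2^2.3500 = 5.098; the largest integer n is 5.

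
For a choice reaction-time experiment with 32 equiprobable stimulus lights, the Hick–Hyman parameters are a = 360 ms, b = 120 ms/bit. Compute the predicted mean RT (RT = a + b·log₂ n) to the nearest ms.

log₂(32) = 5 bits, so RT = 360 + 120 × 5 ≈ 960.000 ms.

960 ms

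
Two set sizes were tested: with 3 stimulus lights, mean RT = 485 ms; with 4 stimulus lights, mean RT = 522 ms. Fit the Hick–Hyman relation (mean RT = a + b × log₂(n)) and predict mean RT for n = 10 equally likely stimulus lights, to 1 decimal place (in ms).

639.8 ms

With log₂ n on the abscissa the relation is linear; from the two conditions:
  b = (522 − 485) / (log₂ 4 − log₂ 3) = 37 / (2 − 1.5850) = 89.149 ms/bit
  a = 485 − 89.149 × 1.5850 = 343.703 ms
Then RT(10) = 343.703 + 89.149 × log₂ 10 = 343.703 + 89.149 × 3.3219 ≈ 639.848 ms.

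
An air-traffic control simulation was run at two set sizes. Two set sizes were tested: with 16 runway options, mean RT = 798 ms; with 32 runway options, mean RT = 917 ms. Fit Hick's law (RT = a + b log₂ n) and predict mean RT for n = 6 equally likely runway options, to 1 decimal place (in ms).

629.6 ms

With log₂ n on the abscissa the relation is linear; from the two conditions:
  b = (917 − 798) / (log₂ 32 − log₂ 16) = 119 / (5 − 4) = 119.000 ms/bit
  a = 798 − 119.000 × 4 = 322.000 ms
Then RT(6) = 322.000 + 119.000 × log₂ 6 = 322.000 + 119.000 × 2.5850 ≈ 629.611 ms.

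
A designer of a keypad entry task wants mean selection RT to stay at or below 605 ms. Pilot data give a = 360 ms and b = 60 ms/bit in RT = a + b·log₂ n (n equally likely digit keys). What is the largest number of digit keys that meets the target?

60·log₂ n ≤ 605 − 360 = 245, giving log₂ n ≤ 4.0833 and n ≤ 16.951. The largest whole number is 16.

16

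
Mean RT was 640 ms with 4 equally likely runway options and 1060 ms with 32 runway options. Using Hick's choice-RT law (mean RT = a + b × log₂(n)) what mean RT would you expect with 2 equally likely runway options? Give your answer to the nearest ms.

Fit slope and intercept:
  b = (1060 − 640) / (log₂ 32 − log₂ 4) = 420 / (5 − 2) = 140 ms/bit
  a = 640 − 140 × 2 = 360 ms
Then RT(2) = 360 + 140 × log₂ 2 = 360 + 140 × 1 ≈ 500.000 ms.

500 ms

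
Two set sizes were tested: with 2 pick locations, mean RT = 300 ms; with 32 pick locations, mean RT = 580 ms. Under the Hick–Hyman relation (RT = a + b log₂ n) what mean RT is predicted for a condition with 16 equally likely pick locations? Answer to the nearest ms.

RT is linear in log₂ n, so two points fix the line:
  b = (580 − 300) / (log₂ 32 − log₂ 2) = 280 / (5 − 1) = 70 ms/bit
  a = 300 − 70 × 1 = 230 ms
Then RT(16) = 230 + 70 × log₂ 16 = 230 + 70 × 4 ≈ 510.000 ms.

510 ms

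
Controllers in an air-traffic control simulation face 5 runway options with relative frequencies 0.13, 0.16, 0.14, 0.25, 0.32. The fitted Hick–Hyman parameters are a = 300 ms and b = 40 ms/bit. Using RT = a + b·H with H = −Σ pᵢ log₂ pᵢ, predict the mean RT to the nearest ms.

389 ms

Entropy contributions −pᵢ log₂ pᵢ: 0.3826, 0.4230, 0.3971, 0.5000, 0.5260; sum H = 2.2288 bits.
RT = a + bH = 300 + 40·2.2288 = 389.15 ms.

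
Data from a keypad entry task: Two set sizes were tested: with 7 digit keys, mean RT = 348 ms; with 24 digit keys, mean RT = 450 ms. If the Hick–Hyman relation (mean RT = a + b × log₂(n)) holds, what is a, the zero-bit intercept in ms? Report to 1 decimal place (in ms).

186.9 ms

b = (RT₂ − RT₁)/(log₂ n₂ − log₂ n₁) = (450 − 348)/(4.5850 − 2.8074) = 57.380 ms/bit.
a = RT₁ − b·log₂ n₁ = 348 − 57.380 × 2.8074 = 186.913 ms.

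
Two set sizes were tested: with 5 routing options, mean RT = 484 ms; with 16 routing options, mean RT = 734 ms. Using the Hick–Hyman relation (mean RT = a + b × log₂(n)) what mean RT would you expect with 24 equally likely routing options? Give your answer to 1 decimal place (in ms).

821.1 ms

Fit slope and intercept:
  b = (734 − 484) / (log₂ 16 − log₂ 5) = 250 / (4 − 2.3219) = 148.981 ms/bit
  a = 484 − 148.981 × 2.3219 = 138.078 ms
Then RT(24) = 138.078 + 148.981 × log₂ 24 = 138.078 + 148.981 × 4.5850 ≈ 821.148 ms.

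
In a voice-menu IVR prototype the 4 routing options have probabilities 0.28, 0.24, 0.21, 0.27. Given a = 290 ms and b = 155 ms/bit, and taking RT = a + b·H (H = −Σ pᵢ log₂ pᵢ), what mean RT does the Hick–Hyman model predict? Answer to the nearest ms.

Entropy contributions −pᵢ log₂ pᵢ: 0.5142, 0.4941, 0.4728, 0.5100; sum H = 1.9912 bits.
RT = a + bH = 290 + 155·1.9912 = 598.64 ms.

599 ms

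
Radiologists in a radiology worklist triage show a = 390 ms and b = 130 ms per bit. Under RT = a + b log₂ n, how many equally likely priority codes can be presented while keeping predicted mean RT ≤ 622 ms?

3

Set 390 + 130·log₂ n ≤ 622 → log₂ n ≤ (622 − 390)/130 = 1.7846.
So n ≤ 2^1.7846 = 3.445; the largest integer n is 3.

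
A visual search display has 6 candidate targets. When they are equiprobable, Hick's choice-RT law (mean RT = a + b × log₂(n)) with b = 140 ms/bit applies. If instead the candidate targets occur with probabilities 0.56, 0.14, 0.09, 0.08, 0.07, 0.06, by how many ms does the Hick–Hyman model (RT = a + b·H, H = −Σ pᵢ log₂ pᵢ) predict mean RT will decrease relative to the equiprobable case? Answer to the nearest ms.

The RT saving is b·ΔH. Equiprobable H₀ = log₂(6) = 2.5850 bits; with the given probabilities H = 1.9818 bits.
b·(H₀ − H) = 140 × (2.5850 − 1.9818) = 84.44 ms.

84 ms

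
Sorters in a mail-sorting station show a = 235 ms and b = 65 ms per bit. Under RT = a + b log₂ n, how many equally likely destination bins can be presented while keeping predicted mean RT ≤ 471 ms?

12

Information budget: (471 − 235)/65 = 3.6308 bits, so n ≤ 2^3.6308 = 12.387 → at most 12.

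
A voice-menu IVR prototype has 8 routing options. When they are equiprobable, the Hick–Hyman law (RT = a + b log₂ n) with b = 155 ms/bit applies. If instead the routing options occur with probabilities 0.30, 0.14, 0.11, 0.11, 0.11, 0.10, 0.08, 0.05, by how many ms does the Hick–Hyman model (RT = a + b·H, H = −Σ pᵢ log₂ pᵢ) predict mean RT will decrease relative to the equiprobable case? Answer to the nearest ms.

Equiprobable entropy H₀ = log₂ 8 = 3.0000 bits.
Skewed entropy H = −Σ pᵢ log₂ pᵢ = 2.8089 bits.
ΔRT = b·(H₀ − H) = 155 × 0.1911 = 29.63 ms.

30 ms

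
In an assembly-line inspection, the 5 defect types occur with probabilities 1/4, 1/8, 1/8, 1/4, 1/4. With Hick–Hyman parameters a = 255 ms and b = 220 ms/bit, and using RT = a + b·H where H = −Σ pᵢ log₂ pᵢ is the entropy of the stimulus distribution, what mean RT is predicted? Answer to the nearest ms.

750 ms

Each term −pᵢ log₂ pᵢ: 0.25·2 + 0.125·3 + 0.125·3 + 0.25·2 + 0.25·2; summed, H = 2.250 bits.
Mean RT = a + bH = 255 + 220·2.250 = 750.00 ms.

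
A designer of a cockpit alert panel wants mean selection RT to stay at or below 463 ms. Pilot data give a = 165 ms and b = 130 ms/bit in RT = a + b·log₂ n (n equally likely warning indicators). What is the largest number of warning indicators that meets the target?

Set 165 + 130·log₂ n ≤ 463 → log₂ n ≤ (463 − 165)/130 = 2.2923.
So n ≤ 2^2.2923 = 4.898; the largest integer n is 4.

4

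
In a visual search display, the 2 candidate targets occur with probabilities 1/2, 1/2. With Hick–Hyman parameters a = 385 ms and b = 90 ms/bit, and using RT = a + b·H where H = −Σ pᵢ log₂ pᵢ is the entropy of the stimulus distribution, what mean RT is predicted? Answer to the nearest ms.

Each term −pᵢ log₂ pᵢ: 0.5·1 + 0.5·1; summed, H = 1.000 bits.
Mean RT = a + bH = 385 + 90·1.000 = 475.00 ms.

475 ms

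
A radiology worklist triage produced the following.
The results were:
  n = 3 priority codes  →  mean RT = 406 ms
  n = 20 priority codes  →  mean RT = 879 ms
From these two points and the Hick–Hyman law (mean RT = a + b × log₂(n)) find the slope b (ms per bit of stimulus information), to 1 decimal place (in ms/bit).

172.8 ms/bit

Slope: b = (879 − 406) / (log₂ 20 − log₂ 3) = 473/2.7370 = 172.819 ms/bit.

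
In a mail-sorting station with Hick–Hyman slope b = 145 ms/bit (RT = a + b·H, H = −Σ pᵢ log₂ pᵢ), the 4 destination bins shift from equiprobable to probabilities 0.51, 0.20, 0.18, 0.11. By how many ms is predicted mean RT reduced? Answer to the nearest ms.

The RT saving is b·ΔH. Equiprobable H₀ = log₂(4) = 2.0000 bits; with the given probabilities H = 1.7554 bits.
b·(H₀ − H) = 145 × (2.0000 − 1.7554) = 35.47 ms.

35 ms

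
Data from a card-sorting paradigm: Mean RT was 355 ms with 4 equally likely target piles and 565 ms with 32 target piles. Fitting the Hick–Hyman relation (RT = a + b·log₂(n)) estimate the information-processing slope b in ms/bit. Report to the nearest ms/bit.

70 ms/bit

The slope on a log₂ axis is (565 − 355) / (5 − 2) = 70 ms/bit.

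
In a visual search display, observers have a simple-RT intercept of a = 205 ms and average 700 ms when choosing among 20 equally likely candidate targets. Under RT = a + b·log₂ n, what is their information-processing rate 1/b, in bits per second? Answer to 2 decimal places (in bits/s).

8.73 bits/s

b = (700 − 205)/log₂ 20 = 495/4.3219 = 114.532 ms per bit = 0.11453 s/bit; the reciprocal is 8.731 bits/s.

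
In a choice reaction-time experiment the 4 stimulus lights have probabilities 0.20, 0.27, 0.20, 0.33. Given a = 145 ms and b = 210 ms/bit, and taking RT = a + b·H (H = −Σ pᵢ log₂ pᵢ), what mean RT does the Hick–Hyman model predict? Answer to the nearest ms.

558 ms

Entropy contributions −pᵢ log₂ pᵢ: 0.4644, 0.5100, 0.4644, 0.5278; sum H = 1.9666 bits.
RT = a + bH = 145 + 210·1.9666 = 557.99 ms.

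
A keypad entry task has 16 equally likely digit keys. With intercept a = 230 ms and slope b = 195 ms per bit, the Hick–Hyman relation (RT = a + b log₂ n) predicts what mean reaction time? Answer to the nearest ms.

1010 ms

log₂(16) = 4 bits, so RT = 230 + 195 × 4 ≈ 1010.000 ms.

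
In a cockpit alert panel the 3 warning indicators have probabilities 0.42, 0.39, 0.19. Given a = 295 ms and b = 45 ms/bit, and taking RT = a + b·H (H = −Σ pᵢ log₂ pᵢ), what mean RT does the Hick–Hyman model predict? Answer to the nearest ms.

Entropy contributions −pᵢ log₂ pᵢ: 0.5256, 0.5298, 0.4552; sum H = 1.5107 bits.
RT = a + bH = 295 + 45·1.5107 = 362.98 ms.

363 ms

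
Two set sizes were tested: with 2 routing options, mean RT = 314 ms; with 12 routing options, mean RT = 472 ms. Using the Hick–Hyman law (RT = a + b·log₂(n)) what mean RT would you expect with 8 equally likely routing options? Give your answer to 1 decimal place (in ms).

With log₂ n on the abscissa the relation is linear; from the two conditions:
  b = (472 − 314) / (log₂ 12 − log₂ 2) = 158 / (3.5850 − 1) = 61.123 ms/bit
  a = 314 − 61.123 × 1 = 252.877 ms
Then RT(8) = 252.877 + 61.123 × log₂ 8 = 252.877 + 61.123 × 3 ≈ 436.245 ms.

436.2 ms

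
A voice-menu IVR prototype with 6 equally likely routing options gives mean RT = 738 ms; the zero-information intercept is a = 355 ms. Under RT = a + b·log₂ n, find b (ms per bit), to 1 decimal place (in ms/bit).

148.2 ms/bit

log₂(6) = 2.5850 bits.
b = (RT − a)/log₂ n = (738 − 355) / 2.5850 = 148.165 ms/bit.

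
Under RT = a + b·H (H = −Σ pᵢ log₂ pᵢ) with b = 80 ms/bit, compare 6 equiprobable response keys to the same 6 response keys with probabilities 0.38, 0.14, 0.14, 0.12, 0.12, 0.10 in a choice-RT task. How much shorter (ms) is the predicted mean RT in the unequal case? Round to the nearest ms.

The RT saving is b·ΔH. Equiprobable H₀ = log₂(6) = 2.5850 bits; with the given probabilities H = 2.3910 bits.
b·(H₀ − H) = 80 × (2.5850 − 2.3910) = 15.52 ms.

16 ms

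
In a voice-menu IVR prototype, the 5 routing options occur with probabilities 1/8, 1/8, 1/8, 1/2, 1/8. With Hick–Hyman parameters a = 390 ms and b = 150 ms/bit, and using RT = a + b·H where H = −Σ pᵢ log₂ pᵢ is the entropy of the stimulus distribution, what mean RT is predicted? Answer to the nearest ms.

690 ms

Each term −pᵢ log₂ pᵢ: 0.125·3 + 0.125·3 + 0.125·3 + 0.5·1 + 0.125·3; summed, H = 2.000 bits.
Mean RT = a + bH = 390 + 150·2.000 = 690.00 ms.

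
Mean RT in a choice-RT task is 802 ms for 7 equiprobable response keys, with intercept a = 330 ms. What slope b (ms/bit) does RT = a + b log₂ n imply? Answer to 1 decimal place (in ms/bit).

7 alternatives carry log₂ 7 = 2.8074 bits; the choice cost is 802 − 330 = 472 ms, so b = 472/2.8074 = 168.130 ms/bit.

168.1 ms/bit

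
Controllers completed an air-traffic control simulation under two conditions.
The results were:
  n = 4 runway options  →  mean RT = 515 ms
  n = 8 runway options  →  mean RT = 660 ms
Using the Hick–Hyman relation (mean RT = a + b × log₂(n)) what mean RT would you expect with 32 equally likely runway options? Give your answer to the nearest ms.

950 ms

Solve the two-equation system in a and b:
  b = (660 − 515) / (log₂ 8 − log₂ 4) = 145 / (3 − 2) = 145 ms/bit
  a = 515 − 145 × 2 = 225 ms
Then RT(32) = 225 + 145 × log₂ 32 = 225 + 145 × 5 ≈ 950.000 ms.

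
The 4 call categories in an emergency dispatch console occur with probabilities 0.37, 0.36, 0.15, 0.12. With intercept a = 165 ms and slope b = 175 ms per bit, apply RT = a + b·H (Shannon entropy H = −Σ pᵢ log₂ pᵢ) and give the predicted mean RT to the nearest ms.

H = 0.37·log₂(1/0.37) + 0.36·log₂(1/0.36) + 0.15·log₂(1/0.15) + 0.12·log₂(1/0.12) = 1.8390 bits.
RT = 165 + 175 × 1.8390 = 486.82 ms.

487 ms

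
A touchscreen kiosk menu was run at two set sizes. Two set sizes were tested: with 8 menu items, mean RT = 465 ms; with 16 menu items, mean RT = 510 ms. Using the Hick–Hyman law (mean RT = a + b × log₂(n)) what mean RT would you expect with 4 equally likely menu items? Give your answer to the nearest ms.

420 ms

RT is linear in log₂ n, so two points fix the line:
  b = (510 − 465) / (log₂ 16 − log₂ 8) = 45 / (4 − 3) = 45 ms/bit
  a = 465 − 45 × 3 = 330 ms
Then RT(4) = 330 + 45 × log₂ 4 = 330 + 45 × 2 ≈ 420.000 ms.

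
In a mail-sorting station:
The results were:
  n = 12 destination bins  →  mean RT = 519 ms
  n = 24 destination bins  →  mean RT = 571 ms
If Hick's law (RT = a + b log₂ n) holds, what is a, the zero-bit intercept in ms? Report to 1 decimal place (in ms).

332.6 ms

Slope: b = (571 − 519) / (log₂ 24 − log₂ 12) = 52/1.0000 = 52.000 ms/bit.
a = RT₁ − b·log₂ n₁ = 519 − 52.000 × 3.5850 = 332.582 ms.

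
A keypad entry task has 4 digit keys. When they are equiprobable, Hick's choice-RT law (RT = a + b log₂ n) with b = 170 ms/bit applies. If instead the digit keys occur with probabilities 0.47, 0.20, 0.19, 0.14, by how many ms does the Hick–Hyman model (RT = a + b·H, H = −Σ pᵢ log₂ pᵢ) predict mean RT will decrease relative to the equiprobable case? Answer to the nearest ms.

The RT saving is b·ΔH. Equiprobable H₀ = log₂(4) = 2.0000 bits; with the given probabilities H = 1.8287 bits.
b·(H₀ − H) = 170 × (2.0000 − 1.8287) = 29.12 ms.

29 ms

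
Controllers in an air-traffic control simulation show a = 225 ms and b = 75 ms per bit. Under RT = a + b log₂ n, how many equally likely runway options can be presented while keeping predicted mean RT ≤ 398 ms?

4

Set 225 + 75·log₂ n ≤ 398 → log₂ n ≤ (398 − 225)/75 = 2.3067.
So n ≤ 2^2.3067 = 4.947; the largest integer n is 4.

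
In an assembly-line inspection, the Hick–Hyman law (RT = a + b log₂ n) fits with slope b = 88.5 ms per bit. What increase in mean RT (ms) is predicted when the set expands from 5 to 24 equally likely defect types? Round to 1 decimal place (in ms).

200.3 ms

ΔRT = (a + b log₂ n₂) − (a + b log₂ n₁) = b·(log₂ n₂ − log₂ n₁).
log₂(24) − log₂(5) = 4.5850 − 2.3219 = 2.2630.
ΔRT = 88.5 × 2.2630 = 200.279 ms.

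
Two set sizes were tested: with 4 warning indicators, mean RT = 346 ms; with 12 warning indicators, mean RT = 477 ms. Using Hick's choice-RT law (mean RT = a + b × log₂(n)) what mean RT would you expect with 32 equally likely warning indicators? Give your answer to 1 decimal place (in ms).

594.0 ms

Fit slope and intercept:
  b = (477 − 346) / (log₂ 12 − log₂ 4) = 131 / (3.5850 − 2) = 82.652 ms/bit
  a = 346 − 82.652 × 2 = 180.696 ms
Then RT(32) = 180.696 + 82.652 × log₂ 32 = 180.696 + 82.652 × 5 ≈ 593.955 ms.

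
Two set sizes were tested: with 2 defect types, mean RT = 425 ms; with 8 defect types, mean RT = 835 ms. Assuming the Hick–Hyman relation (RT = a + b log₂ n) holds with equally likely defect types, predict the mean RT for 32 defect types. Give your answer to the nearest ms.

Solve the two-equation system in a and b:
  b = (835 − 425) / (log₂ 8 − log₂ 2) = 410 / (3 − 1) = 205 ms/bit
  a = 425 − 205 × 1 = 220 ms
Then RT(32) = 220 + 205 × log₂ 32 = 220 + 205 × 5 ≈ 1245.000 ms.

1245 ms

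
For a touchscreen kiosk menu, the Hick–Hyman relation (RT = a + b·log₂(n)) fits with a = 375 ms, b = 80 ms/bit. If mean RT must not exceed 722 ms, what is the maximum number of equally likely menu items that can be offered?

Set 375 + 80·log₂ n ≤ 722 → log₂ n ≤ (722 − 375)/80 = 4.3375.
So n ≤ 2^4.3375 = 20.217; the largest integer n is 20.

20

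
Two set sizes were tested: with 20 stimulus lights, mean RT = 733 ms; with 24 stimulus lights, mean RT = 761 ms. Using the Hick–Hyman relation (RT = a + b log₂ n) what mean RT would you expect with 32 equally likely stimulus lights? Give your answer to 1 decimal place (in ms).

805.2 ms

Fit slope and intercept:
  b = (761 − 733) / (log₂ 24 − log₂ 20) = 28 / (4.5850 − 4.3219) = 106.450 ms/bit
  a = 733 − 106.450 × 4.3219 = 272.931 ms
Then RT(32) = 272.931 + 106.450 × log₂ 32 = 272.931 + 106.450 × 5 ≈ 805.181 ms.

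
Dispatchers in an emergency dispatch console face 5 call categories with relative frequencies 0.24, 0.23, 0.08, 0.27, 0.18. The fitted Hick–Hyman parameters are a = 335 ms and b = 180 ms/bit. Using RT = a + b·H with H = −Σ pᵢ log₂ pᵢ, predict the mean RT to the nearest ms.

H = 0.24·log₂(1/0.24) + 0.23·log₂(1/0.23) + 0.08·log₂(1/0.08) + 0.27·log₂(1/0.27) + 0.18·log₂(1/0.18) = 2.2286 bits.
RT = 335 + 180 × 2.2286 = 736.16 ms.

736 ms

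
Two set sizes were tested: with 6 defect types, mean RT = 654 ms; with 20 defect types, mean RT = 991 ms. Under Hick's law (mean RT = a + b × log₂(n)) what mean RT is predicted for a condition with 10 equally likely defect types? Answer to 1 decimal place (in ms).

Fit slope and intercept:
  b = (991 − 654) / (log₂ 20 − log₂ 6) = 337 / (4.3219 − 2.5850) = 194.017 ms/bit
  a = 654 − 194.017 × 2.5850 = 152.475 ms
Then RT(10) = 152.475 + 194.017 × log₂ 10 = 152.475 + 194.017 × 3.3219 ≈ 796.983 ms.

797.0 ms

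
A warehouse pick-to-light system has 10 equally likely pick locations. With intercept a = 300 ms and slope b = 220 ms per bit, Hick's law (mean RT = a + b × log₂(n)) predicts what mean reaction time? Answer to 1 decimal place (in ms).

1030.8 ms

log₂(10) = 3.3219 bits, so RT = 300 + 220 × 3.3219 ≈ 1030.824 ms.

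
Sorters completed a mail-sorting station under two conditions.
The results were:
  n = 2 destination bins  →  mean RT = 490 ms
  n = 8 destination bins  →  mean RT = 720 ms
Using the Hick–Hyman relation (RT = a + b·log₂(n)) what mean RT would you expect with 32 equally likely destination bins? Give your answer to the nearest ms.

Solve the two-equation system in a and b:
  b = (720 − 490) / (log₂ 8 − log₂ 2) = 230 / (3 − 1) = 115 ms/bit
  a = 490 − 115 × 1 = 375 ms
Then RT(32) = 375 + 115 × log₂ 32 = 375 + 115 × 5 ≈ 950.000 ms.

950 ms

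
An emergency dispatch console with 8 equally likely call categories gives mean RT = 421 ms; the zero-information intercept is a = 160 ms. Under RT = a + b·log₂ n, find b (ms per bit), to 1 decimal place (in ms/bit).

b = (421 − 160) / log₂(8) = 261 / 3 = 87.000 ms/bit.

87.0 ms/bit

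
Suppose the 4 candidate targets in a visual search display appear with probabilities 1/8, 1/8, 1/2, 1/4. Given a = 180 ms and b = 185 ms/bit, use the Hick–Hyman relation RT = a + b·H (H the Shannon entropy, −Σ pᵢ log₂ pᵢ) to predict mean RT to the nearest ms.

504 ms

Each term −pᵢ log₂ pᵢ: 0.125·3 + 0.125·3 + 0.5·1 + 0.25·2; summed, H = 1.750 bits.
Mean RT = a + bH = 180 + 185·1.750 = 503.75 ms.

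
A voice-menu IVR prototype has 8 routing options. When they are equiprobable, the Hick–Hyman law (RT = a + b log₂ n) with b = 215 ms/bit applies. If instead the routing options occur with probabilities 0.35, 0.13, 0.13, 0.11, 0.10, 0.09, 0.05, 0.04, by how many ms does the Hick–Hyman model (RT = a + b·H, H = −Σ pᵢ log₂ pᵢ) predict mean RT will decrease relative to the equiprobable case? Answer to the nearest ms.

The RT saving is b·ΔH. Equiprobable H₀ = log₂(8) = 3.0000 bits; with the given probabilities H = 2.6924 bits.
b·(H₀ − H) = 215 × (3.0000 − 2.6924) = 66.14 ms.

66 ms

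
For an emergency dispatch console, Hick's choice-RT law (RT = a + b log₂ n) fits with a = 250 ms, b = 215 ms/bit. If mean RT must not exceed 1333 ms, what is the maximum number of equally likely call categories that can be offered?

32

Set 250 + 215·log₂ n ≤ 1333 → log₂ n ≤ (1333 − 250)/215 = 5.0372.
So n ≤ 2^5.0372 = 32.836; the largest integer n is 32.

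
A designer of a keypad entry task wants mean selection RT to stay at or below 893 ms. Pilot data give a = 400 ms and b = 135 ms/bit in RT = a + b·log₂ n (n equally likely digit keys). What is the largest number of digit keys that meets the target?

12

135·log₂ n ≤ 893 − 400 = 493, giving log₂ n ≤ 3.6519 and n ≤ 12.569. The largest whole number is 12.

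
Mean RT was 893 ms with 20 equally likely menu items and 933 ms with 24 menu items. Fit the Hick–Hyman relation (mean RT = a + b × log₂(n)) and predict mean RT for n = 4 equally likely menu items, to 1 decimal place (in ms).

Solve the two-equation system in a and b:
  b = (933 − 893) / (log₂ 24 − log₂ 20) = 40 / (4.5850 − 4.3219) = 152.071 ms/bit
  a = 893 − 152.071 × 4.3219 = 235.759 ms
Then RT(4) = 235.759 + 152.071 × log₂ 4 = 235.759 + 152.071 × 2 ≈ 539.901 ms.

539.9 ms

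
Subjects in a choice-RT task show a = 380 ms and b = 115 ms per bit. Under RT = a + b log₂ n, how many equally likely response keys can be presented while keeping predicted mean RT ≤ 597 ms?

3

Information budget: (597 − 380)/115 = 1.8870 bits, so n ≤ 2^1.8870 = 3.699 → at most 3.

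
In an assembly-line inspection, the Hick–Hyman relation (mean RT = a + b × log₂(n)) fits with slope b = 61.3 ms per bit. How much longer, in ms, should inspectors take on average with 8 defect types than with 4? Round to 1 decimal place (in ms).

ΔRT = (a + b log₂ n₂) − (a + b log₂ n₁) = b·(log₂ n₂ − log₂ n₁).
log₂(8) − log₂(4) = log₂(8/4) = log₂(2) = 1.
ΔRT = 61.3 × 1.0000 = 61.300 ms.

61.3 ms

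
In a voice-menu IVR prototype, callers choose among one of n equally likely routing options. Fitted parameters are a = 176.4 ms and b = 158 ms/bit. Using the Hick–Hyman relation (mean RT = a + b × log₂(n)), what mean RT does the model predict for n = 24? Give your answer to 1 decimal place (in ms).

900.8 ms

log₂(24) = 4.5850 bits, so RT = 176.4 + 158 × 4.5850 ≈ 900.824 ms.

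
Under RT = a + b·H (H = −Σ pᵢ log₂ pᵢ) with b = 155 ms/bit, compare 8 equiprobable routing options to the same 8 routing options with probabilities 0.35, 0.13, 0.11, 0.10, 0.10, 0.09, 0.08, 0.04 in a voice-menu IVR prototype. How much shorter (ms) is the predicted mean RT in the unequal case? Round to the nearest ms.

Equiprobable entropy H₀ = log₂ 8 = 3.0000 bits.
Skewed entropy H = −Σ pᵢ log₂ pᵢ = 2.7173 bits.
ΔRT = b·(H₀ − H) = 155 × 0.2827 = 43.81 ms.

44 ms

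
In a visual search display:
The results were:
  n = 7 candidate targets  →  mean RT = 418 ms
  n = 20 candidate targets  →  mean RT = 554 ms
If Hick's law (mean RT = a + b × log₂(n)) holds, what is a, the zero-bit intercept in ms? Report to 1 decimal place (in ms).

The slope on a log₂ axis is (554 − 418) / (4.3219 − 2.8074) = 89.794 ms/bit.
Intercept: a = 418 − 89.794·log₂(7) = 165.916 ms.

165.9 ms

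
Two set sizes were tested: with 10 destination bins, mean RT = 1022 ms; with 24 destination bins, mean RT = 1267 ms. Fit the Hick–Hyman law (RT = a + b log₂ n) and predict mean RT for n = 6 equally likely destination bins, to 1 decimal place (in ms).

RT is linear in log₂ n, so two points fix the line:
  b = (1267 − 1022) / (log₂ 24 − log₂ 10) = 245 / (4.5850 − 3.3219) = 193.977 ms/bit
  a = 1022 − 193.977 × 3.3219 = 377.621 ms
Then RT(6) = 377.621 + 193.977 × log₂ 6 = 377.621 + 193.977 × 2.5850 ≈ 879.045 ms.

879.0 ms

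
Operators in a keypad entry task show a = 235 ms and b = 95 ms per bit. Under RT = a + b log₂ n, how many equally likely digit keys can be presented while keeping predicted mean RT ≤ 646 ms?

20

Set 235 + 95·log₂ n ≤ 646 → log₂ n ≤ (646 − 235)/95 = 4.3263.
So n ≤ 2^4.3263 = 20.061; the largest integer n is 20.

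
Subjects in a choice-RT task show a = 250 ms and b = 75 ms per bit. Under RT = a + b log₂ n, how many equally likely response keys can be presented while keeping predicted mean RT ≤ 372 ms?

Set 250 + 75·log₂ n ≤ 372 → log₂ n ≤ (372 − 250)/75 = 1.6267.
So n ≤ 2^1.6267 = 3.088; the largest integer n is 3.

3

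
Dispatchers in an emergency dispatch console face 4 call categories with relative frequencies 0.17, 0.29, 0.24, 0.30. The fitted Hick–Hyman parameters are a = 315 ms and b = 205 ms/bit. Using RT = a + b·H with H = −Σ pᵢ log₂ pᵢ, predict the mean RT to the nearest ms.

718 ms

H = 0.17·log₂(1/0.17) + 0.29·log₂(1/0.29) + 0.24·log₂(1/0.24) + 0.30·log₂(1/0.30) = 1.9677 bits.
RT = 315 + 205 × 1.9677 = 718.38 ms.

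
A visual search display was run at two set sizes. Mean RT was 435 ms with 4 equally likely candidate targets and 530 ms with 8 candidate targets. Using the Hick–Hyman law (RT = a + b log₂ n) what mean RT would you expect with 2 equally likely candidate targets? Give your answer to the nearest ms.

Fit slope and intercept:
  b = (530 − 435) / (log₂ 8 − log₂ 4) = 95 / (3 − 2) = 95 ms/bit
  a = 435 − 95 × 2 = 245 ms
Then RT(2) = 245 + 95 × log₂ 2 = 245 + 95 × 1 ≈ 340.000 ms.

340 ms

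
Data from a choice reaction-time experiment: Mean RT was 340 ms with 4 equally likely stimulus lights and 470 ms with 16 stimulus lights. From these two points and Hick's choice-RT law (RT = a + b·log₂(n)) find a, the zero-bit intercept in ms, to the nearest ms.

210 ms

The slope on a log₂ axis is (470 − 340) / (4 − 2) = 65 ms/bit.
Intercept: a = 340 − 65·log₂(4) = 210.000 ms.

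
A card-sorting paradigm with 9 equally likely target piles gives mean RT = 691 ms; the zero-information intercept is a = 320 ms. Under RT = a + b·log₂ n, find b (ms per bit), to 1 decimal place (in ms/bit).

117.0 ms/bit

log₂(9) = 3.1699 bits.
b = (RT − a)/log₂ n = (691 − 320) / 3.1699 = 117.037 ms/bit.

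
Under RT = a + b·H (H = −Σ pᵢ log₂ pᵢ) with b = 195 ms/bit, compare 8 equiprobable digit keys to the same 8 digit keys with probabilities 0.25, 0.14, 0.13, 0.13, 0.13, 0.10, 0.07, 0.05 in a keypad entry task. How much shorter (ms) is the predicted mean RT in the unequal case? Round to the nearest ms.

27 ms

Equiprobable entropy H₀ = log₂ 8 = 3.0000 bits.
Skewed entropy H = −Σ pᵢ log₂ pᵢ = 2.8619 bits.
ΔRT = b·(H₀ − H) = 195 × 0.1381 = 26.93 ms.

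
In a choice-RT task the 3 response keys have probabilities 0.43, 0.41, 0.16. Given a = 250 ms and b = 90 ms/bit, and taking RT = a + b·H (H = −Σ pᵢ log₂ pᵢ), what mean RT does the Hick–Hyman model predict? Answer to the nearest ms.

Entropy contributions −pᵢ log₂ pᵢ: 0.5236, 0.5274, 0.4230; sum H = 1.4740 bits.
RT = a + bH = 250 + 90·1.4740 = 382.66 ms.

383 ms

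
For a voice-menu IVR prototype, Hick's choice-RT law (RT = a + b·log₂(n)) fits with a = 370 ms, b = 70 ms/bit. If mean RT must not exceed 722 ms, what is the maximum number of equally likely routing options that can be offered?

32

Information budget: (722 − 370)/70 = 5.0286 bits, so n ≤ 2^5.0286 = 32.640 → at most 32.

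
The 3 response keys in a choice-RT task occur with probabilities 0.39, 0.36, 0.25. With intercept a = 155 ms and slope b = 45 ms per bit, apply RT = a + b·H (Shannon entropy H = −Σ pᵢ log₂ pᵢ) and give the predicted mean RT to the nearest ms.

H = 0.39·log₂(1/0.39) + 0.36·log₂(1/0.36) + 0.25·log₂(1/0.25) = 1.5604 bits.
RT = 155 + 45 × 1.5604 = 225.22 ms.

225 ms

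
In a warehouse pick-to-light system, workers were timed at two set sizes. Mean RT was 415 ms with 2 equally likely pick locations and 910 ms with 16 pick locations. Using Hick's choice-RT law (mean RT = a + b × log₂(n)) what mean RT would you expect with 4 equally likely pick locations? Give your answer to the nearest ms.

580 ms

Fit slope and intercept:
  b = (910 − 415) / (log₂ 16 − log₂ 2) = 495 / (4 − 1) = 165 ms/bit
  a = 415 − 165 × 1 = 250 ms
Then RT(4) = 250 + 165 × log₂ 4 = 250 + 165 × 2 ≈ 580.000 ms.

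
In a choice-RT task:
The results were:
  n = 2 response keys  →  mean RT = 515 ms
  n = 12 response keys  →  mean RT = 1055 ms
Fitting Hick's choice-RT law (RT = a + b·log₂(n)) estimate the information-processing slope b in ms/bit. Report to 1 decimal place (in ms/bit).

208.9 ms/bit

b = (RT₂ − RT₁)/(log₂ n₂ − log₂ n₁) = (1055 − 515)/(3.5850 − 1) = 208.901 ms/bit.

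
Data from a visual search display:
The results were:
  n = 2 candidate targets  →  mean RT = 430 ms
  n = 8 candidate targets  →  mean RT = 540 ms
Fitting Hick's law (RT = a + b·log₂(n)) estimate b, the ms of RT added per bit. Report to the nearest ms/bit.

55 ms/bit

Slope: b = (540 − 430) / (log₂ 8 − log₂ 2) = 110/2.0000 = 55 ms/bit.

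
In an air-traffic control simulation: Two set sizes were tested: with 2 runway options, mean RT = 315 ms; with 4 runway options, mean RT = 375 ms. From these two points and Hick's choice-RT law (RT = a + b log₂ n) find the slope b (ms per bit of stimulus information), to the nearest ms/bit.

b = (RT₂ − RT₁)/(log₂ n₂ − log₂ n₁) = (375 − 315)/(2 − 1) = 60 ms/bit.

60 ms/bit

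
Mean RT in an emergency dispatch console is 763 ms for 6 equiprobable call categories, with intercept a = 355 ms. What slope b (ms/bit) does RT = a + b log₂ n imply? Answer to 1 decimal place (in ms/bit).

6 alternatives carry log₂ 6 = 2.5850 bits; the choice cost is 763 − 355 = 408 ms, so b = 408/2.5850 = 157.836 ms/bit.

157.8 ms/bit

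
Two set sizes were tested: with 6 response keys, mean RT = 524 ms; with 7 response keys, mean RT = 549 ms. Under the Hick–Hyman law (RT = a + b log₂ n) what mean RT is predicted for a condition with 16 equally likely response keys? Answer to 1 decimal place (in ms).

RT is linear in log₂ n, so two points fix the line:
  b = (549 − 524) / (log₂ 7 − log₂ 6) = 25 / (2.8074 − 2.5850) = 112.414 ms/bit
  a = 524 − 112.414 × 2.5850 = 233.414 ms
Then RT(16) = 233.414 + 112.414 × log₂ 16 = 233.414 + 112.414 × 4 ≈ 683.070 ms.

683.1 ms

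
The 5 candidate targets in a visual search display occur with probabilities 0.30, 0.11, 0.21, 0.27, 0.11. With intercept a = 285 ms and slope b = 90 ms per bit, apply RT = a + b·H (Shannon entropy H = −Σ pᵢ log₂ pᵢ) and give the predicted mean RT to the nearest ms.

Entropy contributions −pᵢ log₂ pᵢ: 0.5211, 0.3503, 0.4728, 0.5100, 0.3503; sum H = 2.2045 bits.
RT = a + bH = 285 + 90·2.2045 = 483.41 ms.

483 ms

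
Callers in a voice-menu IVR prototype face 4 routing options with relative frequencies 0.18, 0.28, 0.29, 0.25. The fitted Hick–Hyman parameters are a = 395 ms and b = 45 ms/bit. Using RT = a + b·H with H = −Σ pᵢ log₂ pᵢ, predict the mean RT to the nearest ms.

484 ms

Entropy contributions −pᵢ log₂ pᵢ: 0.4453, 0.5142, 0.5179, 0.5000; sum H = 1.9774 bits.
RT = a + bH = 395 + 45·1.9774 = 483.98 ms.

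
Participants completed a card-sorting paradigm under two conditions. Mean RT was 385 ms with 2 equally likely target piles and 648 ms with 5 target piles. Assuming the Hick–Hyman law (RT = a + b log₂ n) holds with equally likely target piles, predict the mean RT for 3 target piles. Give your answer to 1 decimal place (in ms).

501.4 ms

With log₂ n on the abscissa the relation is linear; from the two conditions:
  b = (648 − 385) / (log₂ 5 − log₂ 2) = 263 / (2.3219 − 1) = 198.952 ms/bit
  a = 385 − 198.952 × 1 = 186.048 ms
Then RT(3) = 186.048 + 198.952 × log₂ 3 = 186.048 + 198.952 × 1.5850 ≈ 501.379 ms.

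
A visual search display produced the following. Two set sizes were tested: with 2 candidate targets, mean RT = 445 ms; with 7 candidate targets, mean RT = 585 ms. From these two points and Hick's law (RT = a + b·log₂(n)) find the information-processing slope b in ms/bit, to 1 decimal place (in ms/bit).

77.5 ms/bit

Slope: b = (585 − 445) / (log₂ 7 − log₂ 2) = 140/1.8074 = 77.461 ms/bit.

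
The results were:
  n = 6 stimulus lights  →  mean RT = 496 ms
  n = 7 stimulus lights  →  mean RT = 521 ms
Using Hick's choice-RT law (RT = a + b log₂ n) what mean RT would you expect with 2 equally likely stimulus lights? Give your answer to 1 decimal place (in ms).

317.8 ms

Fit slope and intercept:
  b = (521 − 496) / (log₂ 7 − log₂ 6) = 25 / (2.8074 − 2.5850) = 112.414 ms/bit
  a = 496 − 112.414 × 2.5850 = 205.414 ms
Then RT(2) = 205.414 + 112.414 × log₂ 2 = 205.414 + 112.414 × 1 ≈ 317.828 ms.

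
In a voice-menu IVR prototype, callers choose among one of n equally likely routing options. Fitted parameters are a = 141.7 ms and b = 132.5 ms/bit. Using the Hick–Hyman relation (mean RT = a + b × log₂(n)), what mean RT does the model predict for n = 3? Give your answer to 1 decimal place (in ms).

351.7 ms

log₂(3) = 1.5850 bits, so RT = 141.7 + 132.5 × 1.5850 ≈ 351.708 ms.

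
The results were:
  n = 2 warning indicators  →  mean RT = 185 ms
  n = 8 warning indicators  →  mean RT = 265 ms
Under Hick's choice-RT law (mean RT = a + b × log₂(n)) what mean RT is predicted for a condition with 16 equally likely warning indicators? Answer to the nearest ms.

Fit slope and intercept:
  b = (265 − 185) / (log₂ 8 − log₂ 2) = 80 / (3 − 1) = 40 ms/bit
  a = 185 − 40 × 1 = 145 ms
Then RT(16) = 145 + 40 × log₂ 16 = 145 + 40 × 4 ≈ 305.000 ms.

305 ms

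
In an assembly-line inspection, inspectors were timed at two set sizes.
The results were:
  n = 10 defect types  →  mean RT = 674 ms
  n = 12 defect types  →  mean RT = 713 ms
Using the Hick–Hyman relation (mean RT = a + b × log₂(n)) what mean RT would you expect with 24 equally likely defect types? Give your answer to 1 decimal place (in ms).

Solve the two-equation system in a and b:
  b = (713 − 674) / (log₂ 12 − log₂ 10) = 39 / (3.5850 − 3.3219) = 148.270 ms/bit
  a = 674 − 148.270 × 3.3219 = 181.459 ms
Then RT(24) = 181.459 + 148.270 × log₂ 24 = 181.459 + 148.270 × 4.5850 ≈ 861.270 ms.

861.3 ms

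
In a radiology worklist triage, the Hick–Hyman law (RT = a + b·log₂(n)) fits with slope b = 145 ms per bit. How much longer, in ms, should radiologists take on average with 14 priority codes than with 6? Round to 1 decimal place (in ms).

177.2 ms

The intercept a cancels: ΔRT = b·(log₂ n₂ − log₂ n₁) = b·log₂(n₂/n₁).
log₂(14) − log₂(6) = 3.8074 − 2.5850 = 1.2224.
ΔRT = 145 × 1.2224 = 177.247 ms.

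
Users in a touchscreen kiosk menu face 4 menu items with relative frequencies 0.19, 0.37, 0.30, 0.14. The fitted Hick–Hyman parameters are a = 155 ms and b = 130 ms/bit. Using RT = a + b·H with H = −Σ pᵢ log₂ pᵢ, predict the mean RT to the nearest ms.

403 ms

Entropy contributions −pᵢ log₂ pᵢ: 0.4552, 0.5307, 0.5211, 0.3971; sum H = 1.9042 bits.
RT = a + bH = 155 + 130·1.9042 = 402.54 ms.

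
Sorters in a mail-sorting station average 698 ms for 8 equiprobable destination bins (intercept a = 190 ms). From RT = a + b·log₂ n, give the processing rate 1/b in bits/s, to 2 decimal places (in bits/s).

5.91 bits/s

Choice component = 698 − 190 = 508 ms over log₂(8) = 3 bits.
b = 508 / 3 = 169.333 ms/bit, so 1/b = 5.906 bits/s.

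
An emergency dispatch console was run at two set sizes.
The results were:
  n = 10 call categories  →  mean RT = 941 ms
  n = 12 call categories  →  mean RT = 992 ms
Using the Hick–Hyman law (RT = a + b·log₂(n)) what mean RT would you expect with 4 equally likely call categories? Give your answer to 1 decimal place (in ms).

684.7 ms

RT is linear in log₂ n, so two points fix the line:
  b = (992 − 941) / (log₂ 12 − log₂ 10) = 51 / (3.5850 − 3.3219) = 193.891 ms/bit
  a = 941 − 193.891 × 3.3219 = 296.908 ms
Then RT(4) = 296.908 + 193.891 × log₂ 4 = 296.908 + 193.891 × 2 ≈ 684.690 ms.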